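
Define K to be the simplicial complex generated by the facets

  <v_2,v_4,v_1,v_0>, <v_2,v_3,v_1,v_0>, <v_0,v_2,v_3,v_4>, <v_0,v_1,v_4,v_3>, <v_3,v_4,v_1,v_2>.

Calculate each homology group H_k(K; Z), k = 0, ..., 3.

Take the total order v_0 < v_1 < v_2 < v_3 < v_4 on the vertex set. Then K (dimension 3) consists of the simplices:

  0-simplices (5): [v_0], [v_1], [v_2], [v_3], [v_4]
  1-simplices (10): [v_0,v_1], [v_0,v_2], [v_0,v_3], [v_0,v_4], [v_1,v_2], [v_1,v_3], [v_1,v_4], [v_2,v_3], [v_2,v_4], [v_3,v_4]
  2-simplices (10): [v_0,v_1,v_2], [v_0,v_1,v_3], [v_0,v_1,v_4], [v_0,v_2,v_3], [v_0,v_2,v_4], [v_0,v_3,v_4], [v_1,v_2,v_3], [v_1,v_2,v_4], [v_1,v_3,v_4], [v_2,v_3,v_4]
  3-simplices (5): [v_0,v_1,v_2,v_3], [v_0,v_1,v_2,v_4], [v_0,v_1,v_3,v_4], [v_0,v_2,v_3,v_4], [v_1,v_2,v_3,v_4]

Hence C_0 ≅ Z^5, C_1 ≅ Z^10, C_2 ≅ Z^10, C_3 ≅ Z^5.

Boundary ∂_1: C_1 → C_0 is given by ∂[p,q] = [q] − [p]. For instance
  ∂[v_3,v_4] = [v_4] − [v_3].
As a 5×10 matrix over Z this has rank 4, with invariant factors (1,1,1,1).

∂_2: C_2 → C_1 acts by ∂[p,q,r] = [q,r] − [p,r] + [p,q]. For instance
  ∂[v_1,v_2,v_3] = [v_2,v_3] − [v_1,v_3] + [v_1,v_2],
  ∂[v_2,v_3,v_4] = [v_3,v_4] − [v_2,v_4] + [v_2,v_3].
This gives a 10×10 integer matrix of rank 6; reducing to Smith normal form yields diagonal entries (1,1,1,1,1,1).

Boundary ∂_3: C_3 → C_2 sends each 3-simplex σ to the alternating sum Σ_i (−1)^i (σ with its i-th vertex removed). For instance
  ∂[v_0,v_1,v_2,v_3] = [v_1,v_2,v_3] − [v_0,v_2,v_3] + [v_0,v_1,v_3] − [v_0,v_1,v_2],
  ∂[v_0,v_2,v_3,v_4] = [v_2,v_3,v_4] − [v_0,v_3,v_4] + [v_0,v_2,v_4] − [v_0,v_2,v_3].
As a 10×5 matrix over Z this has rank 4, with invariant factors (1,1,1,1).

Reading off H_k = ker ∂_k / im ∂_{k+1}:

  H_0: rank C_0 − rank ∂_1 = 5 − 4 = 1, and the invariant factors of ∂_1 are all 1, so H_0 = Z.
  H_1: rank ker ∂_1 − rank ∂_2 = (10 − 4) − 6 = 0, and the invariant factors of ∂_2 are all 1, so H_1 = 0.
  H_2: rank ker ∂_2 − rank ∂_3 = (10 − 6) − 4 = 0, and the invariant factors of ∂_3 are all 1, so H_2 = 0.
  H_3: rank ker ∂_3 − rank ∂_4 = (5 − 4) − 0 = 1, and there is no ∂_4, so H_3 = Z.

H_0 ≅ Z,  H_1 = 0,  H_2 = 0,  H_3 ≅ Z.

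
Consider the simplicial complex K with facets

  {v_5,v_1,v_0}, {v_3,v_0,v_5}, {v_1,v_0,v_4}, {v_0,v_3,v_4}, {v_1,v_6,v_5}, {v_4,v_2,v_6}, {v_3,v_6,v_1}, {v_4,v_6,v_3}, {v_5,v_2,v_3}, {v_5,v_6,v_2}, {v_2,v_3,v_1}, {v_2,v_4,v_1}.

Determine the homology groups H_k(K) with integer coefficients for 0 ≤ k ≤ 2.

H_0 ≅ Z,  H_1 ≅ Z/2,  H_2 = 0.

Fix the vertex order v_0 < v_1 < v_2 < v_3 < v_4 < v_5 < v_6 and write every simplex with vertices in increasing order. Then dim K = 2 and the simplices of K are:

  0-simplices (7): [v_0], [v_1], [v_2], [v_3], [v_4], [v_5], [v_6]
  1-simplices (18): (18 of them)
  2-simplices (12): (12 of them)

Hence C_0 ≅ Z^7, C_1 ≅ Z^18, C_2 ≅ Z^12.

Boundary ∂_1: C_1 → C_0 sends each edge [p,q] (with p < q) to q − p.
The 7×18 boundary matrix has rank 6 and Smith normal form diag(1,1,1,1,1,1).

Boundary ∂_2: C_2 → C_1 sends each 2-simplex [p,q,r] to [q,r] − [p,r] + [p,q]. For instance
  ∂[v_0,v_3,v_4] = [v_3,v_4] − [v_0,v_4] + [v_0,v_3],
  ∂[v_2,v_3,v_5] = [v_3,v_5] − [v_2,v_5] + [v_2,v_3].
The resulting 18×12 matrix has rank 12, and its Smith normal form has invariant factors (1,1,1,1,1,1,1,1,1,1,1,2).

Now H_k = ker ∂_k / im ∂_{k+1}, so:

  H_0: rank C_0 − rank ∂_1 = 7 − 6 = 1, and the invariant factors of ∂_1 are all 1, so H_0 ≅ Z.
  H_1: rank ker ∂_1 − rank ∂_2 = (18 − 6) − 12 = 0, and ∂_2 has invariant factor 2 > 1, so H_1 ≅ Z/2.
  H_2: rank ker ∂_2 − rank ∂_3 = (12 − 12) − 0 = 0, and there is no ∂_3, so H_2 ≅ 0.

(K is a triangulation of the real projective plane RP^2.)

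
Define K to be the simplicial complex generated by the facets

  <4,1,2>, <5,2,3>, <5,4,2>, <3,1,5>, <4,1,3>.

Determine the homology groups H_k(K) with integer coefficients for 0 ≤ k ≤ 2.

We work with the vertex ordering 1 < 2 < 3 < 4 < 5. The simplices of K, each written with vertices in increasing order, are:

  0-simplices (5): [1], [2], [3], [4], [5]
  1-simplices (10): [1,2], [1,3], [1,4], [1,5], [2,3], [2,4], [2,5], [3,4], [3,5], [4,5]
  2-simplices (5): [1,2,4], [1,3,4], [1,3,5], [2,3,5], [2,4,5]

giving chain groups C_0 ≅ Z^5, C_1 ≅ Z^10, C_2 ≅ Z^5.

The boundary map ∂_1: C_1 → C_0 sends each edge [p,q] (with p < q) to q − p. For instance
  ∂[1,4] = [4] − [1].
The 5×10 boundary matrix has rank 4 and Smith normal form diag(1,1,1,1).

∂_2: C_2 → C_1 acts by ∂[p,q,r] = [q,r] − [p,r] + [p,q]. For instance
  ∂[2,4,5] = [4,5] − [2,5] + [2,4],
  ∂[1,3,5] = [3,5] − [1,5] + [1,3].
This gives a 10×5 integer matrix of rank 5; reducing to Smith normal form yields diagonal entries (1,1,1,1,1).

Computing H_k = (kernel of ∂_k) / (image of ∂_{k+1}):

  H_0: rank C_0 − rank ∂_1 = 5 − 4 = 1, and the invariant factors of ∂_1 are all 1, so H_0 = Z.
  H_1: rank ker ∂_1 − rank ∂_2 = (10 − 4) − 5 = 1, and the invariant factors of ∂_2 are all 1, so H_1 = Z.
  H_2: rank ker ∂_2 − rank ∂_3 = (5 − 5) − 0 = 0, and there is no ∂_3, so H_2 = 0.

H_0 ≅ Z,  H_1 ≅ Z,  H_2 = 0.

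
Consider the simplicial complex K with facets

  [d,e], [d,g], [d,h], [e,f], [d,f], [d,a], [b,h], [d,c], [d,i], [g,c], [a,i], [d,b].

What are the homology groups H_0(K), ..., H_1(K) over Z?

H_0 = Z,  H_1 = Z^4.

We work with the vertex ordering a < b < c < d < e < f < g < h < i. The simplices of K, each written with vertices in increasing order, are:

  0-simplices (9): a, b, c, d, e, f, g, h, i
  1-simplices (12): ad, ai, bd, bh, cd, cg, de, df, dg, dh, di, ef

so the chain groups are C_0 ≅ Z^9, C_1 ≅ Z^12.

Boundary ∂_1: C_1 → C_0 is given by ∂[p,q] = [q] − [p]. For instance
  ∂bh = h − b.
This gives a 9×12 integer matrix of rank 8; reducing to Smith normal form yields diagonal entries (1,1,1,1,1,1,1,1).

From H_k ≅ ker(∂_k) / im(∂_{k+1}) we obtain:

  H_0: rank C_0 − rank ∂_1 = 9 − 8 = 1, and the invariant factors of ∂_1 are all 1, so H_0 ≅ Z.
  H_1: rank ker ∂_1 − rank ∂_2 = (12 − 8) − 0 = 4, and there is no ∂_2, so H_1 ≅ Z^4.

As a check, the Euler characteristic is 9 − 12 = -3, which agrees with 1 − 4 = -3.
(K is a triangulation of a wedge of 4 circles.)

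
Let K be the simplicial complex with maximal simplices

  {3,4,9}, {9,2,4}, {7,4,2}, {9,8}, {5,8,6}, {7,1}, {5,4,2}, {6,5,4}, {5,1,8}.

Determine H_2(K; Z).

Order the vertices as 1 < 2 < 3 < 4 < 5 < 6 < 7 < 8 < 9. Listing each simplex with vertices in this order, K has dimension 2 with simplices:

  0-simplices (9): [1], [2], [3], [4], [5], [6], [7], [8], [9]
  1-simplices (17): [1,5], [1,7], [1,8], [2,4], [2,5], [2,7], [2,9], [3,4], [3,9], [4,5], [4,6], [4,7], [4,9], [5,6], [5,8], [6,8], [8,9]
  2-simplices (7): [1,5,8], [2,4,5], [2,4,7], [2,4,9], [3,4,9], [4,5,6], [5,6,8]

so the chain groups are C_0 ≅ Z^9, C_1 ≅ Z^17, C_2 ≅ Z^7.

∂_1: C_1 → C_0 is given by ∂[p,q] = [q] − [p]. For instance
  ∂[4,5] = [5] − [4].
The resulting 9×17 matrix has rank 8, and its Smith normal form has invariant factors (1,1,1,1,1,1,1,1).

∂_2: C_2 → C_1 maps a triangle to the signed sum of its edges. For instance
  ∂[5,6,8] = [6,8] − [5,8] + [5,6],
  ∂[2,4,7] = [4,7] − [2,7] + [2,4].
The resulting 17×7 matrix has rank 7, and its Smith normal form has invariant factors (1,1,1,1,1,1,1).

Now H_k = ker ∂_k / im ∂_{k+1}, so:

  H_2: rank ker ∂_2 − rank ∂_3 = (7 − 7) − 0 = 0, and there is no ∂_3, so H_2 ≅ 0.

H_2 ≅ 0.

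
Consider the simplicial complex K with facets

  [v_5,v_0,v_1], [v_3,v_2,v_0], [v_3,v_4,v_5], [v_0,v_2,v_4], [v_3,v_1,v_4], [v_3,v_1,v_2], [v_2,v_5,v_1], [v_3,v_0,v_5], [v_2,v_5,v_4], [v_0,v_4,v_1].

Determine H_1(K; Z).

Take the total order v_0 < v_1 < v_2 < v_3 < v_4 < v_5 on the vertex set. Then K (dimension 2) consists of the simplices:

  0-simplices (6): [v_0], [v_1], [v_2], [v_3], [v_4], [v_5]
  1-simplices (15): (15 of them)
  2-simplices (10): [v_0,v_1,v_4], [v_0,v_1,v_5], [v_0,v_2,v_3], [v_0,v_2,v_4], [v_0,v_3,v_5], [v_1,v_2,v_3], [v_1,v_2,v_5], [v_1,v_3,v_4], [v_2,v_4,v_5], [v_3,v_4,v_5]

Hence C_0 ≅ Z^6, C_1 ≅ Z^15, C_2 ≅ Z^10.

∂_1: C_1 → C_0 maps an edge to its endpoints' difference, ∂[p,q] = q − p. For instance
  ∂[v_4,v_5] = [v_5] − [v_4].
As a 6×15 matrix over Z this has rank 5, with invariant factors (1,1,1,1,1).

Boundary ∂_2: C_2 → C_1 sends each 2-simplex [p,q,r] to [q,r] − [p,r] + [p,q]. For instance
  ∂[v_1,v_2,v_3] = [v_2,v_3] − [v_1,v_3] + [v_1,v_2],
  ∂[v_2,v_4,v_5] = [v_4,v_5] − [v_2,v_5] + [v_2,v_4].
The resulting 15×10 matrix has rank 10, and its Smith normal form has invariant factors (1,1,1,1,1,1,1,1,1,2).

Reading off H_k = ker ∂_k / im ∂_{k+1}:

  H_1: rank ker ∂_1 − rank ∂_2 = (15 − 5) − 10 = 0, and ∂_2 has invariant factor 2 > 1, so H_1 ≅ Z/2.

H_1 = Z/2.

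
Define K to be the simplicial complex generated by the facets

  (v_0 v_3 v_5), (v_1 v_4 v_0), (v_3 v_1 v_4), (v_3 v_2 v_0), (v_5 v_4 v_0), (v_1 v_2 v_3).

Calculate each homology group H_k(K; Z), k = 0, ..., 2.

We work with the vertex ordering v_0 < v_1 < v_2 < v_3 < v_4 < v_5. The simplices of K, each written with vertices in increasing order, are:

  0-simplices (6): [v_0], [v_1], [v_2], [v_3], [v_4], [v_5]
  1-simplices (12): [v_0,v_1], [v_0,v_2], [v_0,v_3], [v_0,v_4], [v_0,v_5], [v_1,v_2], [v_1,v_3], [v_1,v_4], [v_2,v_3], [v_3,v_4], [v_3,v_5], [v_4,v_5]
  2-simplices (6): [v_0,v_1,v_4], [v_0,v_2,v_3], [v_0,v_3,v_5], [v_0,v_4,v_5], [v_1,v_2,v_3], [v_1,v_3,v_4]

Hence C_0 ≅ Z^6, C_1 ≅ Z^12, C_2 ≅ Z^6.

∂_1: C_1 → C_0 sends each edge [p,q] (with p < q) to q − p.
As a 6×12 matrix over Z this has rank 5, with invariant factors (1,1,1,1,1).

The boundary map ∂_2: C_2 → C_1 maps a triangle to the signed sum of its edges. For instance
  ∂[v_1,v_3,v_4] = [v_3,v_4] − [v_1,v_4] + [v_1,v_3],
  ∂[v_0,v_3,v_5] = [v_3,v_5] − [v_0,v_5] + [v_0,v_3].
The 12×6 boundary matrix has rank 6 and Smith normal form diag(1,1,1,1,1,1).

From H_k ≅ ker(∂_k) / im(∂_{k+1}) we obtain:

  H_0: rank C_0 − rank ∂_1 = 6 − 5 = 1, and the invariant factors of ∂_1 are all 1, so H_0 ≅ Z.
  H_1: rank ker ∂_1 − rank ∂_2 = (12 − 5) − 6 = 1, and the invariant factors of ∂_2 are all 1, so H_1 ≅ Z.
  H_2: rank ker ∂_2 − rank ∂_3 = (6 − 6) − 0 = 0, and there is no ∂_3, so H_2 ≅ 0.

H_0 ≅ Z,  H_1 ≅ Z,  H_2 = 0.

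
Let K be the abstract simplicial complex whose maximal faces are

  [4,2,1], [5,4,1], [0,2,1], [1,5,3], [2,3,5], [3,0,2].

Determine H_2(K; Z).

H_2 = 0.

We work with the vertex ordering 0 < 1 < 2 < 3 < 4 < 5. The simplices of K, each written with vertices in increasing order, are:

  0-simplices (6): [0], [1], [2], [3], [4], [5]
  1-simplices (12): [0,1], [0,2], [0,3], [1,2], [1,3], [1,4], [1,5], [2,3], [2,4], [2,5], [3,5], [4,5]
  2-simplices (6): [0,1,2], [0,2,3], [1,2,4], [1,3,5], [1,4,5], [2,3,5]

Hence C_0 ≅ Z^6, C_1 ≅ Z^12, C_2 ≅ Z^6.

The boundary map ∂_1: C_1 → C_0 is given by ∂[p,q] = [q] − [p]. For instance
  ∂[0,2] = [2] − [0].
The resulting 6×12 matrix has rank 5, and its Smith normal form has invariant factors (1,1,1,1,1).

Boundary ∂_2: C_2 → C_1 sends each 2-simplex [p,q,r] to [q,r] − [p,r] + [p,q]. For instance
  ∂[0,2,3] = [2,3] − [0,3] + [0,2],
  ∂[1,3,5] = [3,5] − [1,5] + [1,3].
As a 12×6 matrix over Z this has rank 6, with invariant factors (1,1,1,1,1,1).

Computing H_k = (kernel of ∂_k) / (image of ∂_{k+1}):

  H_2: rank ker ∂_2 − rank ∂_3 = (6 − 6) − 0 = 0, and there is no ∂_3, so H_2 ≅ 0.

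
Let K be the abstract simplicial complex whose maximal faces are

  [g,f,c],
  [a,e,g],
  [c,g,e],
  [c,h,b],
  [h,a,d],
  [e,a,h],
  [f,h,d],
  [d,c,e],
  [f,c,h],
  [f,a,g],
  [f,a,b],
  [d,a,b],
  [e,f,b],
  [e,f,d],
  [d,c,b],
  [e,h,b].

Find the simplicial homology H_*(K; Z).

We work with the vertex ordering a < b < c < d < e < f < g < h. The simplices of K, each written with vertices in increasing order, are:

  0-simplices (8): a, b, c, d, e, f, g, h
  1-simplices (24): ab, ad, ae, af, ag, ah, bc, bd, be, bf, bh, cd, ce, cf, cg, ch, de, df, dh, ef, eg, eh, fg, fh
  2-simplices (16): abd, abf, adh, aeg, aeh, afg, bcd, bch, bef, beh, cde, ceg, cfg, cfh, def, dfh

so the chain groups are C_0 ≅ Z^8, C_1 ≅ Z^24, C_2 ≅ Z^16.

∂_1: C_1 → C_0 sends each edge [p,q] (with p < q) to q − p. For instance
  ∂ce = e − c.
This gives a 8×24 integer matrix of rank 7; reducing to Smith normal form yields diagonal entries (1,1,1,1,1,1,1).

Boundary ∂_2: C_2 → C_1 acts by ∂[p,q,r] = [q,r] − [p,r] + [p,q]. For instance
  ∂dfh = fh − dh + df,
  ∂ceg = eg − cg + ce.
The 24×16 boundary matrix has rank 15 and Smith normal form diag(1,1,1,1,1,1,1,1,1,1,1,1,1,1,1).

Computing H_k = (kernel of ∂_k) / (image of ∂_{k+1}):

  H_0: rank C_0 − rank ∂_1 = 8 − 7 = 1, and the invariant factors of ∂_1 are all 1, so H_0 = Z.
  H_1: rank ker ∂_1 − rank ∂_2 = (24 − 7) − 15 = 2, and the invariant factors of ∂_2 are all 1, so H_1 = Z^2.
  H_2: rank ker ∂_2 − rank ∂_3 = (16 − 15) − 0 = 1, and there is no ∂_3, so H_2 = Z.

As a check, the Euler characteristic is 8 − 24 + 16 = 0, which agrees with 1 − 2 + 1 = 0.

H_0 = Z,  H_1 = Z^2,  H_2 = Z.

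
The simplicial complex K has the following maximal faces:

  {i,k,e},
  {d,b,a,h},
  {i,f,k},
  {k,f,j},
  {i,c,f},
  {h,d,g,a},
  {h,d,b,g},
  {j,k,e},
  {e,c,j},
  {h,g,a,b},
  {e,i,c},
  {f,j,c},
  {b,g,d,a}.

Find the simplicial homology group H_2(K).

H_2 ≅ Z.

Take the total order a < b < c < d < e < f < g < h < i < j < k on the vertex set. Then K (dimension 3) consists of the simplices:

  0-simplices (11): a, b, c, d, e, f, g, h, i, j, k
  1-simplices (22): ab, ad, ag, ah, bd, bg, bh, ce, cf, ci, cj, dg, dh, ei, ej, ek, fi, fj, fk, gh, ik, jk
  2-simplices (18): abd, abg, abh, adg, adh, agh, bdg, bdh, bgh, cei, cej, cfi, cfj, dgh, eik, ejk, fik, fjk
  3-simplices (5): abdg, abdh, abgh, adgh, bdgh

Hence C_0 ≅ Z^11, C_1 ≅ Z^22, C_2 ≅ Z^18, C_3 ≅ Z^5.

The boundary map ∂_1: C_1 → C_0 is given by ∂[p,q] = [q] − [p]. For instance
  ∂fj = j − f.
The 11×22 boundary matrix has rank 9 and Smith normal form diag(1,1,1,1,1,1,1,1,1).

The boundary map ∂_2: C_2 → C_1 acts by ∂[p,q,r] = [q,r] − [p,r] + [p,q]. For instance
  ∂adg = dg − ag + ad,
  ∂agh = gh − ah + ag.
As a 22×18 matrix over Z this has rank 13, with invariant factors (1,1,1,1,1,1,1,1,1,1,1,1,1).

∂_3: C_3 → C_2 sends each 3-simplex σ to the alternating sum Σ_i (−1)^i (σ with its i-th vertex removed). For instance
  ∂bdgh = dgh − bgh + bdh − bdg,
  ∂abgh = bgh − agh + abh − abg.
The 18×5 boundary matrix has rank 4 and Smith normal form diag(1,1,1,1).

From H_k ≅ ker(∂_k) / im(∂_{k+1}) we obtain:

  H_2: rank ker ∂_2 − rank ∂_3 = (18 − 13) − 4 = 1, and the invariant factors of ∂_3 are all 1, so H_2 ≅ Z.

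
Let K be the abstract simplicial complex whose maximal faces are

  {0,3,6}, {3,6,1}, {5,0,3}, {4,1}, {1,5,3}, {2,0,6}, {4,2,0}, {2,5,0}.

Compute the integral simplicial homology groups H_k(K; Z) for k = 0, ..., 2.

H_0 ≅ Z,  H_1 ≅ Z,  H_2 = 0.

K has 7 vertices, 14 edges, 7 triangles.
rank ∂_0 = 0, rank ∂_1 = 6 ⇒ b_0 = 7 − 0 − 6 = 1; all invariant factors of ∂_1 are 1 so no torsion. So H_0 = Z.
rank ∂_1 = 6, rank ∂_2 = 7 ⇒ b_1 = 14 − 6 − 7 = 1; all invariant factors of ∂_2 are 1 so no torsion. So H_1 = Z.
rank ∂_2 = 7, rank ∂_3 = 0 ⇒ b_2 = 7 − 7 − 0 = 0. So H_2 = 0.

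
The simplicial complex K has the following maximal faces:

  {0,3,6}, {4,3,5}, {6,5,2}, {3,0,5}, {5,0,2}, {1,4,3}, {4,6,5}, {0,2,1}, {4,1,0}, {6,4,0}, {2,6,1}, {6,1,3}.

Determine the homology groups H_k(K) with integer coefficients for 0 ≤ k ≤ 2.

H_0 = Z,  H_1 = Z/2Z,  H_2 = 0.

Order the vertices as 0 < 1 < 2 < 3 < 4 < 5 < 6. Listing each simplex with vertices in this order, K has dimension 2 with simplices:

  0-simplices (7): [0], [1], [2], [3], [4], [5], [6]
  1-simplices (18): [0,1], [0,2], [0,3], [0,4], [0,5], [0,6], [1,2], [1,3], [1,4], [1,6], [2,5], [2,6], [3,4], [3,5], [3,6], [4,5], [4,6], [5,6]
  2-simplices (12): [0,1,2], [0,1,4], [0,2,5], [0,3,5], [0,3,6], [0,4,6], [1,2,6], [1,3,4], [1,3,6], [2,5,6], [3,4,5], [4,5,6]

so the chain groups are C_0 ≅ Z^7, C_1 ≅ Z^18, C_2 ≅ Z^12.

The boundary map ∂_1: C_1 → C_0 is given by ∂[p,q] = [q] − [p].
The 7×18 boundary matrix has rank 6 and Smith normal form diag(1,1,1,1,1,1).

The boundary map ∂_2: C_2 → C_1 sends each 2-simplex [p,q,r] to [q,r] − [p,r] + [p,q]. For instance
  ∂[1,3,4] = [3,4] − [1,4] + [1,3],
  ∂[4,5,6] = [5,6] − [4,6] + [4,5].
As a 18×12 matrix over Z this has rank 12, with invariant factors (1,1,1,1,1,1,1,1,1,1,1,2).

Reading off H_k = ker ∂_k / im ∂_{k+1}:

  H_0: rank C_0 − rank ∂_1 = 7 − 6 = 1, and the invariant factors of ∂_1 are all 1, so H_0 = Z.
  H_1: rank ker ∂_1 − rank ∂_2 = (18 − 6) − 12 = 0, and ∂_2 has invariant factor 2 > 1, so H_1 = Z/2Z.
  H_2: rank ker ∂_2 − rank ∂_3 = (12 − 12) − 0 = 0, and there is no ∂_3, so H_2 = 0.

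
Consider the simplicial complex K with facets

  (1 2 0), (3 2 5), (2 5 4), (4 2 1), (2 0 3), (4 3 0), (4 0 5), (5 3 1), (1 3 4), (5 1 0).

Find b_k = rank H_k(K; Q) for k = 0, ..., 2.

b_0 = 1, b_1 = 0, b_2 = 0.

K has 6 vertices, 15 edges, 10 triangles.
rank ∂_0 = 0, rank ∂_1 = 5 ⇒ b_0 = 6 − 0 − 5 = 1; all invariant factors of ∂_1 are 1 so no torsion. So H_0 = Z.
rank ∂_1 = 5, rank ∂_2 = 10 ⇒ b_1 = 15 − 5 − 10 = 0; ∂_2 has invariant factor(s) [2] giving torsion. So H_1 = Z/2.
rank ∂_2 = 10, rank ∂_3 = 0 ⇒ b_2 = 10 − 10 − 0 = 0. So H_2 = 0.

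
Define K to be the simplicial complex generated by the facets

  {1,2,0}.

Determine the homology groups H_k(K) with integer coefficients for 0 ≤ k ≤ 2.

H_0 ≅ Z,  H_1 = 0,  H_2 = 0.

K has 3 vertices, 3 edges, 1 triangle.
rank ∂_0 = 0, rank ∂_1 = 2 ⇒ b_0 = 3 − 0 − 2 = 1; all invariant factors of ∂_1 are 1 so no torsion. So H_0 ≅ Z.
rank ∂_1 = 2, rank ∂_2 = 1 ⇒ b_1 = 3 − 2 − 1 = 0; all invariant factors of ∂_2 are 1 so no torsion. So H_1 ≅ 0.
rank ∂_2 = 1, rank ∂_3 = 0 ⇒ b_2 = 1 − 1 − 0 = 0. So H_2 ≅ 0.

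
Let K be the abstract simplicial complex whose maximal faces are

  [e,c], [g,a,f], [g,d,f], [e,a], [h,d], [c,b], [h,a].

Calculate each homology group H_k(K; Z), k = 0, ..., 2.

H_0 ≅ Z,  H_1 ≅ Z,  H_2 = 0.

Order the vertices as a < b < c < d < e < f < g < h. Listing each simplex with vertices in this order, K has dimension 2 with simplices:

  0-simplices (8): a, b, c, d, e, f, g, h
  1-simplices (10): ae, af, ag, ah, bc, ce, df, dg, dh, fg
  2-simplices (2): afg, dfg

so the chain groups are C_0 ≅ Z^8, C_1 ≅ Z^10, C_2 ≅ Z^2.

The boundary map ∂_1: C_1 → C_0 is given by ∂[p,q] = [q] − [p]. For instance
  ∂af = f − a.
The resulting 8×10 matrix has rank 7, and its Smith normal form has invariant factors (1,1,1,1,1,1,1).

The boundary map ∂_2: C_2 → C_1 sends each 2-simplex [p,q,r] to [q,r] − [p,r] + [p,q]. For instance
  ∂afg = fg − ag + af,
  ∂dfg = fg − dg + df.
The resulting 10×2 matrix has rank 2, and its Smith normal form has invariant factors (1,1).

From H_k ≅ ker(∂_k) / im(∂_{k+1}) we obtain:

  H_0: rank C_0 − rank ∂_1 = 8 − 7 = 1, and the invariant factors of ∂_1 are all 1, so H_0 = Z.
  H_1: rank ker ∂_1 − rank ∂_2 = (10 − 7) − 2 = 1, and the invariant factors of ∂_2 are all 1, so H_1 = Z.
  H_2: rank ker ∂_2 − rank ∂_3 = (2 − 2) − 0 = 0, and there is no ∂_3, so H_2 = 0.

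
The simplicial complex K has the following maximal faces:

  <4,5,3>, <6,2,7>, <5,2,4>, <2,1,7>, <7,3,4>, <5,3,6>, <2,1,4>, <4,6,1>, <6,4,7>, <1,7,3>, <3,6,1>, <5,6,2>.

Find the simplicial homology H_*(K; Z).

We work with the vertex ordering 1 < 2 < 3 < 4 < 5 < 6 < 7. The simplices of K, each written with vertices in increasing order, are:

  0-simplices (7): [1], [2], [3], [4], [5], [6], [7]
  1-simplices (18): [1,2], [1,3], [1,4], [1,6], [1,7], [2,4], [2,5], [2,6], [2,7], [3,4], [3,5], [3,6], [3,7], [4,5], [4,6], [4,7], [5,6], [6,7]
  2-simplices (12): [1,2,4], [1,2,7], [1,3,6], [1,3,7], [1,4,6], [2,4,5], [2,5,6], [2,6,7], [3,4,5], [3,4,7], [3,5,6], [4,6,7]

Hence C_0 ≅ Z^7, C_1 ≅ Z^18, C_2 ≅ Z^12.

The boundary map ∂_1: C_1 → C_0 is given by ∂[p,q] = [q] − [p].
This gives a 7×18 integer matrix of rank 6; reducing to Smith normal form yields diagonal entries (1,1,1,1,1,1).

∂_2: C_2 → C_1 acts by ∂[p,q,r] = [q,r] − [p,r] + [p,q]. For instance
  ∂[1,2,7] = [2,7] − [1,7] + [1,2],
  ∂[3,4,5] = [4,5] − [3,5] + [3,4].
The resulting 18×12 matrix has rank 12, and its Smith normal form has invariant factors (1,1,1,1,1,1,1,1,1,1,1,2).

From H_k ≅ ker(∂_k) / im(∂_{k+1}) we obtain:

  H_0: rank C_0 − rank ∂_1 = 7 − 6 = 1, and the invariant factors of ∂_1 are all 1, so H_0 = Z.
  H_1: rank ker ∂_1 − rank ∂_2 = (18 − 6) − 12 = 0, and ∂_2 has invariant factor 2 > 1, so H_1 = Z/2.
  H_2: rank ker ∂_2 − rank ∂_3 = (12 − 12) − 0 = 0, and there is no ∂_3, so H_2 = 0.

As a check, the Euler characteristic is 7 − 18 + 12 = 1, which agrees with 1 − 0 + 0 = 1.

H_0 ≅ Z,  H_1 ≅ Z/2,  H_2 = 0.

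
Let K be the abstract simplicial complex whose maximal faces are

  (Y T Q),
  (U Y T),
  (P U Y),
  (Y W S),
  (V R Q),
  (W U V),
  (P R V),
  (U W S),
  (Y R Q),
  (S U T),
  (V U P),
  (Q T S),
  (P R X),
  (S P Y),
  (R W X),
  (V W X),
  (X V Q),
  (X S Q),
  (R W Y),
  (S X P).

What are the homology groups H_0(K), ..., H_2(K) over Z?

H_0 ≅ Z,  H_1 ≅ Z ⊕ Z_2,  H_2 = 0.

Take the total order P < Q < R < S < T < U < V < W < X < Y on the vertex set. Then K (dimension 2) consists of the simplices:

  0-simplices (10): P, Q, R, S, T, U, V, W, X, Y
  1-simplices (30): PR, PS, PU, PV, PX, PY, QR, QS, QT, QV, QX, QY, RV, RW, RX, RY, ST, SU, SW, SX, SY, TU, TY, UV, UW, UY, VW, VX, WX, WY
  2-simplices (20): PRV, PRX, PSX, PSY, PUV, PUY, QRV, QRY, QST, QSX, QTY, QVX, RWX, RWY, STU, SUW, SWY, TUY, UVW, VWX

Hence C_0 ≅ Z^10, C_1 ≅ Z^30, C_2 ≅ Z^20.

The boundary map ∂_1: C_1 → C_0 maps an edge to its endpoints' difference, ∂[p,q] = q − p. For instance
  ∂TY = Y − T.
As a 10×30 matrix over Z this has rank 9, with invariant factors (1,1,1,1,1,1,1,1,1).

Boundary ∂_2: C_2 → C_1 sends each 2-simplex [p,q,r] to [q,r] − [p,r] + [p,q]. For instance
  ∂QSX = SX − QX + QS,
  ∂QRV = RV − QV + QR.
As a 30×20 matrix over Z this has rank 20, with invariant factors (1,1,1,1,1,1,1,1,1,1,1,1,1,1,1,1,1,1,1,2).

From H_k ≅ ker(∂_k) / im(∂_{k+1}) we obtain:

  H_0: rank C_0 − rank ∂_1 = 10 − 9 = 1, and the invariant factors of ∂_1 are all 1, so H_0 = Z.
  H_1: rank ker ∂_1 − rank ∂_2 = (30 − 9) − 20 = 1, and ∂_2 has invariant factor 2 > 1, so H_1 = Z ⊕ Z_2.
  H_2: rank ker ∂_2 − rank ∂_3 = (20 − 20) − 0 = 0, and there is no ∂_3, so H_2 = 0.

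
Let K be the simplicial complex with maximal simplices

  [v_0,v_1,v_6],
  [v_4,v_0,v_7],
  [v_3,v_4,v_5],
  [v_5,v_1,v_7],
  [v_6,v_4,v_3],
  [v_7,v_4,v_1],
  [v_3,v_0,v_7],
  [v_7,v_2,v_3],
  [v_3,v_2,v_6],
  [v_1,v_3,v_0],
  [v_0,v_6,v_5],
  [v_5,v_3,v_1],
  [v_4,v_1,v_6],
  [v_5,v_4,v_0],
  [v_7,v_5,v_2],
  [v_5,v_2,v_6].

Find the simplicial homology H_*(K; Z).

We work with the vertex ordering v_0 < v_1 < v_2 < v_3 < v_4 < v_5 < v_6 < v_7. The simplices of K, each written with vertices in increasing order, are:

  0-simplices (8): [v_0], [v_1], [v_2], [v_3], [v_4], [v_5], [v_6], [v_7]
  1-simplices (24): (24 of them)
  2-simplices (16): (16 of them)

Hence C_0 ≅ Z^8, C_1 ≅ Z^24, C_2 ≅ Z^16.

Boundary ∂_1: C_1 → C_0 sends each edge [p,q] (with p < q) to q − p. For instance
  ∂[v_1,v_4] = [v_4] − [v_1].
This gives a 8×24 integer matrix of rank 7; reducing to Smith normal form yields diagonal entries (1,1,1,1,1,1,1).

Boundary ∂_2: C_2 → C_1 acts by ∂[p,q,r] = [q,r] − [p,r] + [p,q]. For instance
  ∂[v_1,v_5,v_7] = [v_5,v_7] − [v_1,v_7] + [v_1,v_5],
  ∂[v_0,v_3,v_7] = [v_3,v_7] − [v_0,v_7] + [v_0,v_3].
The 24×16 boundary matrix has rank 15 and Smith normal form diag(1,1,1,1,1,1,1,1,1,1,1,1,1,1,1).

Now H_k = ker ∂_k / im ∂_{k+1}, so:

  H_0: rank C_0 − rank ∂_1 = 8 − 7 = 1, and the invariant factors of ∂_1 are all 1, so H_0 ≅ Z.
  H_1: rank ker ∂_1 − rank ∂_2 = (24 − 7) − 15 = 2, and the invariant factors of ∂_2 are all 1, so H_1 ≅ Z^2.
  H_2: rank ker ∂_2 − rank ∂_3 = (16 − 15) − 0 = 1, and there is no ∂_3, so H_2 ≅ Z.

H_0 = Z,  H_1 = Z^2,  H_2 = Z.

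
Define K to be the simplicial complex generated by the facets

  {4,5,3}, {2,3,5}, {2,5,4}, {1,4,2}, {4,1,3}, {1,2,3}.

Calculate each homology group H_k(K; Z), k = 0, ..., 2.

We work with the vertex ordering 1 < 2 < 3 < 4 < 5. The simplices of K, each written with vertices in increasing order, are:

  0-simplices (5): [1], [2], [3], [4], [5]
  1-simplices (9): [1,2], [1,3], [1,4], [2,3], [2,4], [2,5], [3,4], [3,5], [4,5]
  2-simplices (6): [1,2,3], [1,2,4], [1,3,4], [2,3,5], [2,4,5], [3,4,5]

giving chain groups C_0 ≅ Z^5, C_1 ≅ Z^9, C_2 ≅ Z^6.

The boundary map ∂_1: C_1 → C_0 sends each edge [p,q] (with p < q) to q − p. For instance
  ∂[1,2] = [2] − [1].
The 5×9 boundary matrix has rank 4 and Smith normal form diag(1,1,1,1).

∂_2: C_2 → C_1 acts by ∂[p,q,r] = [q,r] − [p,r] + [p,q]. For instance
  ∂[1,2,3] = [2,3] − [1,3] + [1,2],
  ∂[1,3,4] = [3,4] − [1,4] + [1,3].
This gives a 9×6 integer matrix of rank 5; reducing to Smith normal form yields diagonal entries (1,1,1,1,1).

From H_k ≅ ker(∂_k) / im(∂_{k+1}) we obtain:

  H_0: rank C_0 − rank ∂_1 = 5 − 4 = 1, and the invariant factors of ∂_1 are all 1, so H_0 ≅ Z.
  H_1: rank ker ∂_1 − rank ∂_2 = (9 − 4) − 5 = 0, and the invariant factors of ∂_2 are all 1, so H_1 ≅ 0.
  H_2: rank ker ∂_2 − rank ∂_3 = (6 − 5) − 0 = 1, and there is no ∂_3, so H_2 ≅ Z.

(K is a triangulation of the 2-sphere S^2.)

H_0 ≅ Z,  H_1 = 0,  H_2 ≅ Z.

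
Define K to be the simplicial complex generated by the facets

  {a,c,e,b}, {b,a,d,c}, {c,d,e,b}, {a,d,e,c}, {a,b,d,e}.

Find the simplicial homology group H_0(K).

H_0 = Z.

We work with the vertex ordering a < b < c < d < e. The simplices of K, each written with vertices in increasing order, are:

  0-simplices (5): a, b, c, d, e
  1-simplices (10): ab, ac, ad, ae, bc, bd, be, cd, ce, de
  2-simplices (10): abc, abd, abe, acd, ace, ade, bcd, bce, bde, cde
  3-simplices (5): abcd, abce, abde, acde, bcde

so the chain groups are C_0 ≅ Z^5, C_1 ≅ Z^10, C_2 ≅ Z^10, C_3 ≅ Z^5.

Boundary ∂_1: C_1 → C_0 maps an edge to its endpoints' difference, ∂[p,q] = q − p.
The 5×10 boundary matrix has rank 4 and Smith normal form diag(1,1,1,1).

Boundary ∂_2: C_2 → C_1 acts by ∂[p,q,r] = [q,r] − [p,r] + [p,q]. For instance
  ∂bcd = cd − bd + bc,
  ∂abd = bd − ad + ab.
The 10×10 boundary matrix has rank 6 and Smith normal form diag(1,1,1,1,1,1).

Boundary ∂_3: C_3 → C_2 sends each 3-simplex σ to the alternating sum Σ_i (−1)^i (σ with its i-th vertex removed). For instance
  ∂abce = bce − ace + abe − abc,
  ∂acde = cde − ade + ace − acd.
The 10×5 boundary matrix has rank 4 and Smith normal form diag(1,1,1,1).

From H_k ≅ ker(∂_k) / im(∂_{k+1}) we obtain:

  H_0: rank C_0 − rank ∂_1 = 5 − 4 = 1, and the invariant factors of ∂_1 are all 1, so H_0 = Z.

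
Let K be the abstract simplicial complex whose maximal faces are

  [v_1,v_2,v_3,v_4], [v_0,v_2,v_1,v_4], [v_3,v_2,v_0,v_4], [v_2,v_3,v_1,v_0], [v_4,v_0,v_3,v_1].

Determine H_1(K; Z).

H_1 = 0.

Fix the vertex order v_0 < v_1 < v_2 < v_3 < v_4 and write every simplex with vertices in increasing order. Then dim K = 3 and the simplices of K are:

  0-simplices (5): [v_0], [v_1], [v_2], [v_3], [v_4]
  1-simplices (10): [v_0,v_1], [v_0,v_2], [v_0,v_3], [v_0,v_4], [v_1,v_2], [v_1,v_3], [v_1,v_4], [v_2,v_3], [v_2,v_4], [v_3,v_4]
  2-simplices (10): [v_0,v_1,v_2], [v_0,v_1,v_3], [v_0,v_1,v_4], [v_0,v_2,v_3], [v_0,v_2,v_4], [v_0,v_3,v_4], [v_1,v_2,v_3], [v_1,v_2,v_4], [v_1,v_3,v_4], [v_2,v_3,v_4]
  3-simplices (5): [v_0,v_1,v_2,v_3], [v_0,v_1,v_2,v_4], [v_0,v_1,v_3,v_4], [v_0,v_2,v_3,v_4], [v_1,v_2,v_3,v_4]

Hence C_0 ≅ Z^5, C_1 ≅ Z^10, C_2 ≅ Z^10, C_3 ≅ Z^5.

Boundary ∂_1: C_1 → C_0 sends each edge [p,q] (with p < q) to q − p. For instance
  ∂[v_2,v_4] = [v_4] − [v_2].
The 5×10 boundary matrix has rank 4 and Smith normal form diag(1,1,1,1).

The boundary map ∂_2: C_2 → C_1 sends each 2-simplex [p,q,r] to [q,r] − [p,r] + [p,q]. For instance
  ∂[v_0,v_1,v_2] = [v_1,v_2] − [v_0,v_2] + [v_0,v_1],
  ∂[v_1,v_2,v_3] = [v_2,v_3] − [v_1,v_3] + [v_1,v_2].
As a 10×10 matrix over Z this has rank 6, with invariant factors (1,1,1,1,1,1).

Boundary ∂_3: C_3 → C_2 sends each 3-simplex σ to the alternating sum Σ_i (−1)^i (σ with its i-th vertex removed). For instance
  ∂[v_0,v_1,v_2,v_3] = [v_1,v_2,v_3] − [v_0,v_2,v_3] + [v_0,v_1,v_3] − [v_0,v_1,v_2],
  ∂[v_0,v_2,v_3,v_4] = [v_2,v_3,v_4] − [v_0,v_3,v_4] + [v_0,v_2,v_4] − [v_0,v_2,v_3].
The 10×5 boundary matrix has rank 4 and Smith normal form diag(1,1,1,1).

Reading off H_k = ker ∂_k / im ∂_{k+1}:

  H_1: rank ker ∂_1 − rank ∂_2 = (10 − 4) − 6 = 0, and the invariant factors of ∂_2 are all 1, so H_1 ≅ 0.

(K is a triangulation of the 3-sphere S^3.)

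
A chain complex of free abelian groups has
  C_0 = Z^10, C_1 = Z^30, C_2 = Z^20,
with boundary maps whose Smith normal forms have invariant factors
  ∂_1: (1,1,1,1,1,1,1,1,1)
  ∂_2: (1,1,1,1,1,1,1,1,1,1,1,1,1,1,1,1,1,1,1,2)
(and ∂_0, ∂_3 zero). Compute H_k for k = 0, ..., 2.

H_0: b_0 = 10 − 0 − 9 = 1; torsion from ∂_1 factors > 1: none. So H_0 = Z.
H_1: b_1 = 30 − 9 − 20 = 1; torsion from ∂_2 factors > 1: [2]. So H_1 = Z ⊕ Z/2.
H_2: b_2 = 20 − 20 − 0 = 0; torsion from ∂_3 factors > 1: none. So H_2 = 0.

H_0 = Z,  H_1 = Z ⊕ Z/2,  H_2 = 0.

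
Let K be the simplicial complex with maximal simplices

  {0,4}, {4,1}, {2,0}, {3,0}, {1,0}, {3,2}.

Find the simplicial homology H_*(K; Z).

H_0 ≅ Z,  H_1 ≅ Z^2.

We work with the vertex ordering 0 < 1 < 2 < 3 < 4. The simplices of K, each written with vertices in increasing order, are:

  0-simplices (5): [0], [1], [2], [3], [4]
  1-simplices (6): [0,1], [0,2], [0,3], [0,4], [1,4], [2,3]

so the chain groups are C_0 ≅ Z^5, C_1 ≅ Z^6.

Boundary ∂_1: C_1 → C_0 maps an edge to its endpoints' difference, ∂[p,q] = q − p. For instance
  ∂[0,3] = [3] − [0].
The resulting 5×6 matrix has rank 4, and its Smith normal form has invariant factors (1,1,1,1).

Now H_k = ker ∂_k / im ∂_{k+1}, so:

  H_0: rank C_0 − rank ∂_1 = 5 − 4 = 1, and the invariant factors of ∂_1 are all 1, so H_0 = Z.
  H_1: rank ker ∂_1 − rank ∂_2 = (6 − 4) − 0 = 2, and there is no ∂_2, so H_1 = Z^2.

(K is a triangulation of a wedge of 2 circles.)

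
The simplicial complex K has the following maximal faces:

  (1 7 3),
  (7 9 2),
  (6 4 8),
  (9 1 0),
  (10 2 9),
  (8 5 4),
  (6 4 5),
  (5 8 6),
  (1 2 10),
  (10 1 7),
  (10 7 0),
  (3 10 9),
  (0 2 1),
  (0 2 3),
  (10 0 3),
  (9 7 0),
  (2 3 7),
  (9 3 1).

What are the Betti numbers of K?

b_0 = 2, b_1 = 2, b_2 = 2.

Fix the vertex order 0 < 1 < 2 < 3 < 4 < 5 < 6 < 7 < 8 < 9 < 10 and write every simplex with vertices in increasing order. Then dim K = 2 and the simplices of K are:

  0-simplices (11): [0], [1], [2], [3], [4], [5], [6], [7], [8], [9], [10]
  1-simplices (27): (27 of them)
  2-simplices (18): (18 of them)

giving chain groups C_0 ≅ Z^11, C_1 ≅ Z^27, C_2 ≅ Z^18.

∂_1: C_1 → C_0 maps an edge to its endpoints' difference, ∂[p,q] = q − p. For instance
  ∂[1,2] = [2] − [1].
As a 11×27 matrix over Z this has rank 9, with invariant factors (1,1,1,1,1,1,1,1,1).

Boundary ∂_2: C_2 → C_1 sends each 2-simplex [p,q,r] to [q,r] − [p,r] + [p,q]. For instance
  ∂[2,3,7] = [3,7] − [2,7] + [2,3],
  ∂[4,5,8] = [5,8] − [4,8] + [4,5].
The resulting 27×18 matrix has rank 16, and its Smith normal form has invariant factors (1,1,1,1,1,1,1,1,1,1,1,1,1,1,1,1).

Computing H_k = (kernel of ∂_k) / (image of ∂_{k+1}):

  H_0: rank C_0 − rank ∂_1 = 11 − 9 = 2, and the invariant factors of ∂_1 are all 1, so H_0 ≅ Z^2.
  H_1: rank ker ∂_1 − rank ∂_2 = (27 − 9) − 16 = 2, and the invariant factors of ∂_2 are all 1, so H_1 ≅ Z^2.
  H_2: rank ker ∂_2 − rank ∂_3 = (18 − 16) − 0 = 2, and there is no ∂_3, so H_2 ≅ Z^2.

Hence the Betti numbers are b_0 = 2, b_1 = 2, b_2 = 2.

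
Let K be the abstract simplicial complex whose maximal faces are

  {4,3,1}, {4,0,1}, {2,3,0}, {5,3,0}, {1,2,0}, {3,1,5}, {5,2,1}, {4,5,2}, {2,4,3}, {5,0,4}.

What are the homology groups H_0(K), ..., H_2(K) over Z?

Take the total order 0 < 1 < 2 < 3 < 4 < 5 on the vertex set. Then K (dimension 2) consists of the simplices:

  0-simplices (6): [0], [1], [2], [3], [4], [5]
  1-simplices (15): [0,1], [0,2], [0,3], [0,4], [0,5], [1,2], [1,3], [1,4], [1,5], [2,3], [2,4], [2,5], [3,4], [3,5], [4,5]
  2-simplices (10): [0,1,2], [0,1,4], [0,2,3], [0,3,5], [0,4,5], [1,2,5], [1,3,4], [1,3,5], [2,3,4], [2,4,5]

giving chain groups C_0 ≅ Z^6, C_1 ≅ Z^15, C_2 ≅ Z^10.

Boundary ∂_1: C_1 → C_0 maps an edge to its endpoints' difference, ∂[p,q] = q − p. For instance
  ∂[2,3] = [3] − [2].
As a 6×15 matrix over Z this has rank 5, with invariant factors (1,1,1,1,1).

∂_2: C_2 → C_1 acts by ∂[p,q,r] = [q,r] − [p,r] + [p,q]. For instance
  ∂[0,1,2] = [1,2] − [0,2] + [0,1],
  ∂[0,4,5] = [4,5] − [0,5] + [0,4].
The resulting 15×10 matrix has rank 10, and its Smith normal form has invariant factors (1,1,1,1,1,1,1,1,1,2).

Reading off H_k = ker ∂_k / im ∂_{k+1}:

  H_0: rank C_0 − rank ∂_1 = 6 − 5 = 1, and the invariant factors of ∂_1 are all 1, so H_0 ≅ Z.
  H_1: rank ker ∂_1 − rank ∂_2 = (15 − 5) − 10 = 0, and ∂_2 has invariant factor 2 > 1, so H_1 ≅ Z/2.
  H_2: rank ker ∂_2 − rank ∂_3 = (10 − 10) − 0 = 0, and there is no ∂_3, so H_2 ≅ 0.

As a check, the Euler characteristic is 6 − 15 + 10 = 1, which agrees with 1 − 0 + 0 = 1.

H_0 ≅ Z,  H_1 ≅ Z/2,  H_2 = 0.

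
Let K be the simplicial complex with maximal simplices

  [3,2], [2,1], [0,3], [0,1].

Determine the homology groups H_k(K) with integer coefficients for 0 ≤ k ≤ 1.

H_0 ≅ Z,  H_1 ≅ Z.

Fix the vertex order 0 < 1 < 2 < 3 and write every simplex with vertices in increasing order. Then dim K = 1 and the simplices of K are:

  0-simplices (4): [0], [1], [2], [3]
  1-simplices (4): [0,1], [0,3], [1,2], [2,3]

so the chain groups are C_0 ≅ Z^4, C_1 ≅ Z^4.

The boundary map ∂_1: C_1 → C_0 maps an edge to its endpoints' difference, ∂[p,q] = q − p. For instance
  ∂[0,3] = [3] − [0].
The resulting 4×4 matrix has rank 3, and its Smith normal form has invariant factors (1,1,1).

Reading off H_k = ker ∂_k / im ∂_{k+1}:

  H_0: rank C_0 − rank ∂_1 = 4 − 3 = 1, and the invariant factors of ∂_1 are all 1, so H_0 ≅ Z.
  H_1: rank ker ∂_1 − rank ∂_2 = (4 − 3) − 0 = 1, and there is no ∂_2, so H_1 ≅ Z.

(K is a triangulation of the circle S^1.)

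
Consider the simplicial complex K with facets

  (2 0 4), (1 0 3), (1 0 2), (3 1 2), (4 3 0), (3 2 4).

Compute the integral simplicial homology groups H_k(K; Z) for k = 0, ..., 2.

Order the vertices as 0 < 1 < 2 < 3 < 4. Listing each simplex with vertices in this order, K has dimension 2 with simplices:

  0-simplices (5): [0], [1], [2], [3], [4]
  1-simplices (9): [0,1], [0,2], [0,3], [0,4], [1,2], [1,3], [2,3], [2,4], [3,4]
  2-simplices (6): [0,1,2], [0,1,3], [0,2,4], [0,3,4], [1,2,3], [2,3,4]

giving chain groups C_0 ≅ Z^5, C_1 ≅ Z^9, C_2 ≅ Z^6.

Boundary ∂_1: C_1 → C_0 maps an edge to its endpoints' difference, ∂[p,q] = q − p. For instance
  ∂[0,4] = [4] − [0].
This gives a 5×9 integer matrix of rank 4; reducing to Smith normal form yields diagonal entries (1,1,1,1).

The boundary map ∂_2: C_2 → C_1 sends each 2-simplex [p,q,r] to [q,r] − [p,r] + [p,q]. For instance
  ∂[2,3,4] = [3,4] − [2,4] + [2,3],
  ∂[0,1,2] = [1,2] − [0,2] + [0,1].
The 9×6 boundary matrix has rank 5 and Smith normal form diag(1,1,1,1,1).

Computing H_k = (kernel of ∂_k) / (image of ∂_{k+1}):

  H_0: rank C_0 − rank ∂_1 = 5 − 4 = 1, and the invariant factors of ∂_1 are all 1, so H_0 ≅ Z.
  H_1: rank ker ∂_1 − rank ∂_2 = (9 − 4) − 5 = 0, and the invariant factors of ∂_2 are all 1, so H_1 ≅ 0.
  H_2: rank ker ∂_2 − rank ∂_3 = (6 − 5) − 0 = 1, and there is no ∂_3, so H_2 ≅ Z.

(K is a triangulation of the 2-sphere S^2.)

H_0 ≅ Z,  H_1 = 0,  H_2 ≅ Z.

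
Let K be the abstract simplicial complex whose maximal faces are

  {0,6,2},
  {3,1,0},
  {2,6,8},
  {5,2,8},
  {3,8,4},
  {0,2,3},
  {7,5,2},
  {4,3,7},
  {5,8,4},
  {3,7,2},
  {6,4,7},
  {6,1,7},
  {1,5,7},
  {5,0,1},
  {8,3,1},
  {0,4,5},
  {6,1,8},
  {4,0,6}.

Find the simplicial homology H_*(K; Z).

We work with the vertex ordering 0 < 1 < 2 < 3 < 4 < 5 < 6 < 7 < 8. The simplices of K, each written with vertices in increasing order, are:

  0-simplices (9): [0], [1], [2], [3], [4], [5], [6], [7], [8]
  1-simplices (27): (27 of them)
  2-simplices (18): [0,1,3], [0,1,5], [0,2,3], [0,2,6], [0,4,5], [0,4,6], [1,3,8], [1,5,7], [1,6,7], [1,6,8], [2,3,7], [2,5,7], [2,5,8], [2,6,8], [3,4,7], [3,4,8], [4,5,8], [4,6,7]

so the chain groups are C_0 ≅ Z^9, C_1 ≅ Z^27, C_2 ≅ Z^18.

Boundary ∂_1: C_1 → C_0 is given by ∂[p,q] = [q] − [p].
This gives a 9×27 integer matrix of rank 8; reducing to Smith normal form yields diagonal entries (1,1,1,1,1,1,1,1).

The boundary map ∂_2: C_2 → C_1 maps a triangle to the signed sum of its edges. For instance
  ∂[2,5,8] = [5,8] − [2,8] + [2,5],
  ∂[1,6,8] = [6,8] − [1,8] + [1,6].
This gives a 27×18 integer matrix of rank 17; reducing to Smith normal form yields diagonal entries (1,1,1,1,1,1,1,1,1,1,1,1,1,1,1,1,1).

Computing H_k = (kernel of ∂_k) / (image of ∂_{k+1}):

  H_0: rank C_0 − rank ∂_1 = 9 − 8 = 1, and the invariant factors of ∂_1 are all 1, so H_0 ≅ Z.
  H_1: rank ker ∂_1 − rank ∂_2 = (27 − 8) − 17 = 2, and the invariant factors of ∂_2 are all 1, so H_1 ≅ Z^2.
  H_2: rank ker ∂_2 − rank ∂_3 = (18 − 17) − 0 = 1, and there is no ∂_3, so H_2 ≅ Z.

(K is a triangulation of the torus T^2.)

H_0 = Z,  H_1 = Z^2,  H_2 = Z.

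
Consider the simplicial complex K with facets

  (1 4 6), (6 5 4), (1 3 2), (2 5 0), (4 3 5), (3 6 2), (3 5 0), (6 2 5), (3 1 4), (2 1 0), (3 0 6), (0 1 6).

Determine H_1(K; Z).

H_1 ≅ Z/2.

Take the total order 0 < 1 < 2 < 3 < 4 < 5 < 6 on the vertex set. Then K (dimension 2) consists of the simplices:

  0-simplices (7): [0], [1], [2], [3], [4], [5], [6]
  1-simplices (18): [0,1], [0,2], [0,3], [0,5], [0,6], [1,2], [1,3], [1,4], [1,6], [2,3], [2,5], [2,6], [3,4], [3,5], [3,6], [4,5], [4,6], [5,6]
  2-simplices (12): [0,1,2], [0,1,6], [0,2,5], [0,3,5], [0,3,6], [1,2,3], [1,3,4], [1,4,6], [2,3,6], [2,5,6], [3,4,5], [4,5,6]

so the chain groups are C_0 ≅ Z^7, C_1 ≅ Z^18, C_2 ≅ Z^12.

The boundary map ∂_1: C_1 → C_0 sends each edge [p,q] (with p < q) to q − p. For instance
  ∂[2,6] = [6] − [2].
The 7×18 boundary matrix has rank 6 and Smith normal form diag(1,1,1,1,1,1).

The boundary map ∂_2: C_2 → C_1 acts by ∂[p,q,r] = [q,r] − [p,r] + [p,q]. For instance
  ∂[2,3,6] = [3,6] − [2,6] + [2,3],
  ∂[1,3,4] = [3,4] − [1,4] + [1,3].
This gives a 18×12 integer matrix of rank 12; reducing to Smith normal form yields diagonal entries (1,1,1,1,1,1,1,1,1,1,1,2).

From H_k ≅ ker(∂_k) / im(∂_{k+1}) we obtain:

  H_1: rank ker ∂_1 − rank ∂_2 = (18 − 6) − 12 = 0, and ∂_2 has invariant factor 2 > 1, so H_1 = Z/2.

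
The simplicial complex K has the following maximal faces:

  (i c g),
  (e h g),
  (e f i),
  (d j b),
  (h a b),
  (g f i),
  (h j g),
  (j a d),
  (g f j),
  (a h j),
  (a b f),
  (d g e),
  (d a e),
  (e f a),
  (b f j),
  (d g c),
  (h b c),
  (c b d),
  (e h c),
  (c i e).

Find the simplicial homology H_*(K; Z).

Order the vertices as a < b < c < d < e < f < g < h < i < j. Listing each simplex with vertices in this order, K has dimension 2 with simplices:

  0-simplices (10): a, b, c, d, e, f, g, h, i, j
  1-simplices (30): ab, ad, ae, af, ah, aj, bc, bd, bf, bh, bj, cd, ce, cg, ch, ci, de, dg, dj, ef, eg, eh, ei, fg, fi, fj, gh, gi, gj, hj
  2-simplices (20): abf, abh, ade, adj, aef, ahj, bcd, bch, bdj, bfj, cdg, ceh, cei, cgi, deg, efi, egh, fgi, fgj, ghj

Hence C_0 ≅ Z^10, C_1 ≅ Z^30, C_2 ≅ Z^20.

∂_1: C_1 → C_0 is given by ∂[p,q] = [q] − [p].
This gives a 10×30 integer matrix of rank 9; reducing to Smith normal form yields diagonal entries (1,1,1,1,1,1,1,1,1).

The boundary map ∂_2: C_2 → C_1 maps a triangle to the signed sum of its edges. For instance
  ∂adj = dj − aj + ad,
  ∂abh = bh − ah + ab.
This gives a 30×20 integer matrix of rank 20; reducing to Smith normal form yields diagonal entries (1,1,1,1,1,1,1,1,1,1,1,1,1,1,1,1,1,1,1,2).

Now H_k = ker ∂_k / im ∂_{k+1}, so:

  H_0: rank C_0 − rank ∂_1 = 10 − 9 = 1, and the invariant factors of ∂_1 are all 1, so H_0 ≅ Z.
  H_1: rank ker ∂_1 − rank ∂_2 = (30 − 9) − 20 = 1, and ∂_2 has invariant factor 2 > 1, so H_1 ≅ Z ⊕ Z_2.
  H_2: rank ker ∂_2 − rank ∂_3 = (20 − 20) − 0 = 0, and there is no ∂_3, so H_2 ≅ 0.

(K is a triangulation of the Klein bottle.)

H_0 ≅ Z,  H_1 ≅ Z ⊕ Z_2,  H_2 = 0.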